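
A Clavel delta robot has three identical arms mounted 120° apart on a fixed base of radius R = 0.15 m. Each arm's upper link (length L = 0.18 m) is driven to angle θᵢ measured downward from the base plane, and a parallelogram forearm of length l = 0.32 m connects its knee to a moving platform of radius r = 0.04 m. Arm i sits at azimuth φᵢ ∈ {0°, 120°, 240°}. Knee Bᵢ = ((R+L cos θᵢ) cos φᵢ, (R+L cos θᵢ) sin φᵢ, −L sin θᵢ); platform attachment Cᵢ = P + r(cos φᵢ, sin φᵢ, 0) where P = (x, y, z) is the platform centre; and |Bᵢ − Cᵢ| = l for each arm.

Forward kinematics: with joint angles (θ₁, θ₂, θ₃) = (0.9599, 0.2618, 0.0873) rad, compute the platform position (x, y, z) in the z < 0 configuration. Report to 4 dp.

(-0.0965, -0.0148, -0.2266)

φ1=0.0°: virtual centre (0.2132, 0.0000, -0.1474), radius l
arm 2 at φ=120.0°: ρ2 = 0.2839;  O2 = (-0.1419, 0.2458, -0.0466)
arm 3 at φ=240.0°: ρ3 = 0.2893;  O3 = (-0.1447, -0.2506, -0.0157)
eliminate P² terms by subtracting sphere 1 from 2 and 3
[-0.7104 0.4917 0.2017]·P = 0.0155;  [-0.7158 -0.5011 0.2635]·P = 0.0167
Cramer: x(z) = -0.0226+0.3258z;  y(z) = -0.0011+0.0604z
sphere 1 gives Az²+Bz+C=0 with A=1.1098, B=0.1411, C=-0.0250;  B²−4AC=0.1310;  roots -0.2266, 0.0995;  negative root z = -0.2266
x = -0.0965, y = -0.0148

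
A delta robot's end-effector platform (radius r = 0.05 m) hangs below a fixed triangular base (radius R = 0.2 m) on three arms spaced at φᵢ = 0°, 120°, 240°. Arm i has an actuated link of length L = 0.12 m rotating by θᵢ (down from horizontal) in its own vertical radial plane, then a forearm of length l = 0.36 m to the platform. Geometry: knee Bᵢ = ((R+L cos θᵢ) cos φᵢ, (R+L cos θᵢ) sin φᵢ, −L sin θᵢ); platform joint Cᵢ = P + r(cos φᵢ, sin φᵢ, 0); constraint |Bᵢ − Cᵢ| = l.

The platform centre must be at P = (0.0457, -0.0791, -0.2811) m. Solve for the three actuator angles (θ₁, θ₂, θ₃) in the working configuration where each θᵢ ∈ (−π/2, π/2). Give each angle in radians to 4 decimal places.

arm 1 (φ=0.0°): x'=0.0457, y'=-0.0791
  e−x'=0.1043;  (l²−L²−(e−x')²−y'²−z²)/2L = 0.0794
  √(A²+B²)=0.2998;  θ1 = -1.2155+1.3029 ≈ 0.0874
arm 2 (φ=120.0°): x'=-0.0914, y'=0.0000
  A=0.2414, B=-0.2811, C=(l²−L²−A²−y'²−z²)/(2L)=-0.0920
  θ2 = atan2(B,A) + arccos(C/0.3705) = 0.9603
arm 3 (φ=240.0°): x'=0.0457, y'=0.0791
  A=0.1043, B=-0.2811, C=(l²−L²−A²−y'²−z²)/(2L)=0.0793
  √(A²+B²)=0.2998;  θ3 = -1.2154+1.3031 ≈ 0.0878

θ₁ = 0.0874, θ₂ = 0.9603, θ₃ = 0.0878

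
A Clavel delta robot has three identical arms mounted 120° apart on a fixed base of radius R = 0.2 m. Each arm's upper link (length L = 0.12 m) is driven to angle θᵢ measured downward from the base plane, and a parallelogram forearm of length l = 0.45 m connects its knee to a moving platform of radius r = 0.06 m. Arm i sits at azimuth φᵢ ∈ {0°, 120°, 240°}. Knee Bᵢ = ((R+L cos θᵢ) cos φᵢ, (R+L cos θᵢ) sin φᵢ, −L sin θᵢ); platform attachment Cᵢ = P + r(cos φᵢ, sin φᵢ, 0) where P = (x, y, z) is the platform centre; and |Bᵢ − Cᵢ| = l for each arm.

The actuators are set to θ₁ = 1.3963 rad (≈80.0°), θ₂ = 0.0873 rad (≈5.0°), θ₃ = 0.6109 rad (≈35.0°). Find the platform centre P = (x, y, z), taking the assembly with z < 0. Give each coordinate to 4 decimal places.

S1 = (0.1608·cos0.0°, 0.1608·sin0.0°, -0.1182) = (0.1608, 0.0000, -0.1182)
S2 = (0.2595·cos120.0°, 0.2595·sin120.0°, -0.0105) = (-0.1298, 0.2248, -0.0105)
S3 = (0.2383·cos240.0°, 0.2383·sin240.0°, -0.0688) = (-0.1191, -0.2064, -0.0688)
eliminate P² terms by subtracting sphere 1 from 2 and 3
[-0.5812 0.4495 0.2154]·P = 0.0276;  [-0.5600 -0.4127 0.0987]·P = 0.0217
Cramer: x(z) = -0.0430+0.2711z;  y(z) = 0.0058-0.1287z
sphere 1 gives Az²+Bz+C=0 with A=1.0901, B=0.1243, C=-0.1469;  B²−4AC=0.6561;  roots -0.4286, 0.3145;  negative root z = -0.4286
x = -0.1592, y = 0.0610

(-0.1592, 0.0610, -0.4286)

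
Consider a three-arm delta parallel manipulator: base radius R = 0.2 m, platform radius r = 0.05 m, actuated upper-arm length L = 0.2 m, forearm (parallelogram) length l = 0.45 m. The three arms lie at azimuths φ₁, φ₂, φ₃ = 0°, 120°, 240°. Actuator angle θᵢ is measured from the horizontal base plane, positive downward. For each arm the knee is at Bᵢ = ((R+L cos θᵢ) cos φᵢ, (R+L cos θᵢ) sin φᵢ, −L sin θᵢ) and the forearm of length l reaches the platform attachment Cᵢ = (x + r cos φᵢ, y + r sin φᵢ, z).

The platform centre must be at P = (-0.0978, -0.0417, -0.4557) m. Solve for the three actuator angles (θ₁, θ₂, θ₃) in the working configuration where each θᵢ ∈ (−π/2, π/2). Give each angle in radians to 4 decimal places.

θ₁ = 1.0472, θ₂ = 0.6982, θ₃ = 0.4363

rotate P by −φ1: (-0.0978, -0.0417, -0.4557)
  A cos θ + B sin θ = C:  0.2478·cos θ + -0.4557·sin θ = -0.2708
  γ=atan2(-0.4557,0.2478)=-1.0727;  ψ=arccos(-0.5220)=2.1200;  θ1=γ+ψ≈1.0472
φ2=120.0° → target in arm frame (0.0128, 0.1055)
  A cos θ + B sin θ = C:  0.1372·cos θ + -0.4557·sin θ = -0.1878
  γ=atan2(-0.4557,0.1372)=-1.2783;  ψ=arccos(-0.3947)=1.9765;  θ2=γ+ψ≈0.6982
φ3=240.0° → target in arm frame (0.0850, -0.0638)
  A=0.0650, B=-0.4557, C=(l²−L²−A²−y'²−z²)/(2L)=-0.1337
  θ3 = atan2(B,A) + arccos(C/0.4603) = 0.4363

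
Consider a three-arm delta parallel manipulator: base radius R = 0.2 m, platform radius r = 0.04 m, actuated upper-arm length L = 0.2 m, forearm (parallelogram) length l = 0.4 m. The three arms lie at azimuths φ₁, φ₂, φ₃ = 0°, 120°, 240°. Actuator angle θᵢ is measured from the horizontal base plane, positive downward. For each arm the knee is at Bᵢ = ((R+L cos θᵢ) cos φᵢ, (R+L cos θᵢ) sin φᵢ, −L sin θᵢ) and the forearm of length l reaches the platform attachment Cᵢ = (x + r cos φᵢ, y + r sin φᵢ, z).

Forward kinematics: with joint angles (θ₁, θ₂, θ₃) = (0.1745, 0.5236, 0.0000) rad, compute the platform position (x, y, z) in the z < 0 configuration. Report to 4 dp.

(0.0107, -0.0457, -0.2298)

φ1=0.0°: virtual centre (0.3570, 0.0000, -0.0347), radius l
O2 = (0.3332·cos120.0°, 0.3332·sin120.0°, -0.1000) = (-0.1666, 0.2886, -0.1000)
arm 3 at φ=240.0°: (R−r)+L cos θ3 = 0.3600;  O3 = (-0.1800, -0.3118, 0.0000)
subtract pairs → two planes through P
[-1.0471 0.5771 -0.1306]·P = -0.0076;  [-1.0739 -0.6235 0.0694]·P = 0.0010
det = 1.2727;  x = 0.0033+-0.0325z,  y = -0.0072+0.1673z
into |P−O₁|² = l²: 1.0290z² + 0.0900z + -0.0337 = 0;  Δ = 0.1466;  z = -0.2298 or 0.1423 → z<0 root = -0.2298
x = 0.0107, y = -0.0457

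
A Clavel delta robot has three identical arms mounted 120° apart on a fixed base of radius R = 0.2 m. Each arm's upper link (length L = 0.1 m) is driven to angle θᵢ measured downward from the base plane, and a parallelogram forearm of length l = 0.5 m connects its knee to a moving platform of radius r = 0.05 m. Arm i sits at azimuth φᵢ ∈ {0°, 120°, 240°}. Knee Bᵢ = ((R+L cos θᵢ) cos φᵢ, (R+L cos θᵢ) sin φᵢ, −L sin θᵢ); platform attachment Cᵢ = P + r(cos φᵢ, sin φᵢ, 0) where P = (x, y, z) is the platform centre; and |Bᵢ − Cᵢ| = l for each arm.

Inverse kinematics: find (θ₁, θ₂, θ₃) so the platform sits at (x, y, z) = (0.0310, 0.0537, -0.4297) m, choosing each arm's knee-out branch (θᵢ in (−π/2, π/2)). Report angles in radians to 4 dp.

θ₁ = -0.1739, θ₂ = -0.1740, θ₃ = 0.3495

rotate P by −φ1: (0.0310, 0.0537, -0.4297)
  A cos θ + B sin θ = C:  0.1190·cos θ + -0.4297·sin θ = 0.1916
  γ=atan2(-0.4297,0.1190)=-1.3006;  ψ=arccos(0.4296)=1.1267;  θ1=γ+ψ≈-0.1739
φ2=120.0° → target in arm frame (0.0310, -0.0537)
  A cos θ + B sin θ = C:  0.1190·cos θ + -0.4297·sin θ = 0.1916
  γ=atan2(-0.4297,0.1190)=-1.3006;  ψ=arccos(0.4297)=1.1267;  θ2=γ+ψ≈-0.1740
rotate P by −φ3: (-0.0620, 0.0000, -0.4297)
  e−x'=0.2120;  (l²−L²−(e−x')²−y'²−z²)/2L = 0.0521
  √(A²+B²)=0.4792;  θ3 = -1.1125+1.4619 ≈ 0.3495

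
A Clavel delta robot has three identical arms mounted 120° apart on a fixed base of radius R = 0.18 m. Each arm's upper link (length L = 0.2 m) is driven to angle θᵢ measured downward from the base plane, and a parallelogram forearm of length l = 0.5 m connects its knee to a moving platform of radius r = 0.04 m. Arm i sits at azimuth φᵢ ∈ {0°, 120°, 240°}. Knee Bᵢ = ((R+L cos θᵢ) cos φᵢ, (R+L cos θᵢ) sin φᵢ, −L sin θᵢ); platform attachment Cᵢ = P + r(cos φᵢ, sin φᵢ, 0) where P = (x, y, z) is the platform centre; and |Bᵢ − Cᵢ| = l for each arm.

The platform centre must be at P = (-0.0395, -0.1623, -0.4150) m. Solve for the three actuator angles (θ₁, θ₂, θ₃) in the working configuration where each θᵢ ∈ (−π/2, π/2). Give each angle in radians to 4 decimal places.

rotate P by −φ1: (-0.0395, -0.1623, -0.4150)
  e−x'=0.1795;  (l²−L²−(e−x')²−y'²−z²)/2L = -0.0520
  √(A²+B²)=0.4522;  θ1 = -1.1626+1.6860 ≈ 0.5234
rotate P by −φ2: (-0.1208, 0.1154, -0.4150)
  e−x'=0.2608;  (l²−L²−(e−x')²−y'²−z²)/2L = -0.1089
  γ=atan2(-0.4150,0.2608)=-1.0097;  ψ=arccos(-0.2221)=1.7948;  θ2=γ+ψ≈0.7851
arm 3 (φ=240.0°): x'=0.1603, y'=0.0469
  A=-0.0203, B=-0.4150, C=(l²−L²−A²−y'²−z²)/(2L)=0.0879
  θ3 = atan2(B,A) + arccos(C/0.4155) = -0.2621

θ₁ = 0.5234, θ₂ = 0.7851, θ₃ = -0.2621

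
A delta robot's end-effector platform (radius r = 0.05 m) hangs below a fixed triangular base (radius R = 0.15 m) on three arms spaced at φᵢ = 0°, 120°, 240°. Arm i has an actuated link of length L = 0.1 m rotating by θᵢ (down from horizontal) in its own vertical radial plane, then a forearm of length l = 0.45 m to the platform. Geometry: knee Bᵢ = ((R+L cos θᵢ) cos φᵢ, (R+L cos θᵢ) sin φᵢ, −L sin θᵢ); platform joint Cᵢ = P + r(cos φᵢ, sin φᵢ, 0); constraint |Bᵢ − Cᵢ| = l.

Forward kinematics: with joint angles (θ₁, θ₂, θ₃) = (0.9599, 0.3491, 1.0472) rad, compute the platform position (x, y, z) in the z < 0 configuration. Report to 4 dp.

(-0.0405, 0.0953, -0.4747)

arm 1 at φ=0.0°: e+L cos θ1 = 0.1574;  S1 = (0.1574, 0.0000, -0.0819)
φ2=120.0°: virtual centre (-0.0970, 0.1680, -0.0342), radius l
arm 3 at φ=240.0°: e+L cos θ3 = 0.1500;  S3 = (-0.0750, -0.1299, -0.0866)
|S₂|²−|S₁|² = 0.0073;  |S₃|²−|S₁|² = -0.0015
linear system: -0.5087x+0.3360y = 0.0073−0.0954z; -0.4647x+-0.2598y = -0.0015−-0.0094z
Cramer: x(z) = -0.0049+0.0751z;  y(z) = 0.0144-0.1704z
sphere 1 gives Az²+Bz+C=0 with A=1.0347, B=0.1346, C=-0.1693;  B²−4AC=0.7186;  roots -0.4747, 0.3446;  negative root z = -0.4747
x = -0.0405, y = 0.0953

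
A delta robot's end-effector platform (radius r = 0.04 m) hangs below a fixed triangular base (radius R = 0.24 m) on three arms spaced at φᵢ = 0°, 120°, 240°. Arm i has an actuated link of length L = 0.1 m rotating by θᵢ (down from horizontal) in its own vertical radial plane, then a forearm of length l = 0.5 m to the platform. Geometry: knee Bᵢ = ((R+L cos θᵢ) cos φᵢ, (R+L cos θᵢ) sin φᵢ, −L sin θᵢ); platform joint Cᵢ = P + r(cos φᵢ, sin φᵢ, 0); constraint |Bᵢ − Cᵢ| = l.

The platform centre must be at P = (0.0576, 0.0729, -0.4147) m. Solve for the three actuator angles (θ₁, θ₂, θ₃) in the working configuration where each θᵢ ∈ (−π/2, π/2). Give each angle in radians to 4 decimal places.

θ₁ = -0.1743, θ₂ = 0.0001, θ₃ = 0.7856

arm 1 (φ=0.0°): x'=0.0576, y'=0.0729
  A=0.1424, B=-0.4147, C=(l²−L²−A²−y'²−z²)/(2L)=0.2122
  θ1 = atan2(B,A) + arccos(C/0.4385) = -0.1743
arm 2 (φ=120.0°): x'=0.0343, y'=-0.0863
  A cos θ + B sin θ = C:  0.1657·cos θ + -0.4147·sin θ = 0.1656
  γ=atan2(-0.4147,0.1657)=-1.1907;  ψ=arccos(0.3709)=1.1908;  θ2=γ+ψ≈0.0001
φ3=240.0° → target in arm frame (-0.0919, 0.0134)
  A=0.2919, B=-0.4147, C=(l²−L²−A²−y'²−z²)/(2L)=-0.0869
  θ3 = atan2(B,A) + arccos(C/0.5071) = 0.7856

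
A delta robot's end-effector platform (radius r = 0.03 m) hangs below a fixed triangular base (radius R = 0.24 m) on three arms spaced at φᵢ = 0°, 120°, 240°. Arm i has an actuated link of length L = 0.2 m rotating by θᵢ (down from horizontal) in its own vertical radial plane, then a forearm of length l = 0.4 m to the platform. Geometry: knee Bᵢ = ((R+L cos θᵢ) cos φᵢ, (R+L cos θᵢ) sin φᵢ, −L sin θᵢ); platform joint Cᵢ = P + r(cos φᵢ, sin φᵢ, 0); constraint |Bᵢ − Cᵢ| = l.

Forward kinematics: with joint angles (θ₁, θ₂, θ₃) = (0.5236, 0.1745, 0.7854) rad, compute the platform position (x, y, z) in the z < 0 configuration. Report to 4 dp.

(-0.0006, 0.0504, -0.2008)

O1 = (0.3832·cos0.0°, 0.3832·sin0.0°, -0.1000) = (0.3832, 0.0000, -0.1000)
arm 2 at φ=120.0°: (R−r)+L cos θ2 = 0.4070;  O2 = (-0.2035, 0.3524, -0.0347)
φ3=240.0°: virtual centre (-0.1757, -0.3043, -0.1414), radius l
eliminate P² terms by subtracting sphere 1 from 2 and 3
plane₁₂: -1.1734x+0.7049y+0.1306z = 0.0100
det = 1.5021;  x = 0.0022+0.0140z,  y = 0.0179+-0.1619z
sphere 1 gives Az²+Bz+C=0 with A=1.0264, B=0.1835, C=-0.0045;  B²−4AC=0.0523;  roots -0.2008, 0.0220;  negative root z = -0.2008
x = -0.0006, y = 0.0504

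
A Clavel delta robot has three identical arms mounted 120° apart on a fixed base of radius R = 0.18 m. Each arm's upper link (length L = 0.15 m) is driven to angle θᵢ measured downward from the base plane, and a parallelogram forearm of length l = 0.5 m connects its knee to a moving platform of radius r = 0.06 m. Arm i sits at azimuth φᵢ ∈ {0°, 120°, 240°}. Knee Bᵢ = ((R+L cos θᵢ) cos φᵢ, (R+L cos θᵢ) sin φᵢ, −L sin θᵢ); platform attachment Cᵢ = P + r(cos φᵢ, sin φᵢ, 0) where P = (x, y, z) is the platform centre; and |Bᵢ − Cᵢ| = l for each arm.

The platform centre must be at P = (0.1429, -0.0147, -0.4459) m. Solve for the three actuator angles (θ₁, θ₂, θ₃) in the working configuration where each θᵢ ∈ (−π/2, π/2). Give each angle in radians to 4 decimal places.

φ1=0.0° → target in arm frame (0.1429, -0.0147)
  A=-0.0229, B=-0.4459, C=(l²−L²−A²−y'²−z²)/(2L)=0.0931
  γ=atan2(-0.4459,-0.0229)=-1.6221;  ψ=arccos(0.2085)=1.3607;  θ1=γ+ψ≈-0.2614
φ2=120.0° → target in arm frame (-0.0842, -0.1164)
  A cos θ + B sin θ = C:  0.2042·cos θ + -0.4459·sin θ = -0.0886
  √(A²+B²)=0.4904;  θ2 = -1.1414+1.7524 ≈ 0.6110
arm 3 (φ=240.0°): x'=-0.0587, y'=0.1311
  e−x'=0.1787;  (l²−L²−(e−x')²−y'²−z²)/2L = -0.0682
  θ3 = atan2(B,A) + arccos(C/0.4804) = 0.5236

θ₁ = -0.2614, θ₂ = 0.6110, θ₃ = 0.5236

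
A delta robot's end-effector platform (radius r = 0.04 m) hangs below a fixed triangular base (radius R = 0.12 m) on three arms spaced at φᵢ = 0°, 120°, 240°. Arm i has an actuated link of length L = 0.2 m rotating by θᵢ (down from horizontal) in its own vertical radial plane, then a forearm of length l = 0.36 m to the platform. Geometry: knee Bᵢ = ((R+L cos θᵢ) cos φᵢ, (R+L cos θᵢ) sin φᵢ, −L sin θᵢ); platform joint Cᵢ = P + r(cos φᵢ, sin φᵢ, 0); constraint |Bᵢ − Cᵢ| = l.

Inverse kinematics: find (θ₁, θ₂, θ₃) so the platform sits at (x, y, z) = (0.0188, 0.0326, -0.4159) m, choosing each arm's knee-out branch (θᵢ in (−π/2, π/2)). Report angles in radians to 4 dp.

φ1=0.0° → target in arm frame (0.0188, 0.0326)
  A=0.0612, B=-0.4159, C=(l²−L²−A²−y'²−z²)/(2L)=-0.2205
  √(A²+B²)=0.4204;  θ1 = -1.4247+2.1228 ≈ 0.6981
φ2=120.0° → target in arm frame (0.0188, -0.0326)
  A=0.0612, B=-0.4159, C=(l²−L²−A²−y'²−z²)/(2L)=-0.2204
  √(A²+B²)=0.4204;  θ2 = -1.4248+2.1228 ≈ 0.6980
rotate P by −φ3: (-0.0376, 0.0000, -0.4159)
  A cos θ + B sin θ = C:  0.1176·cos θ + -0.4159·sin θ = -0.2430
  γ=atan2(-0.4159,0.1176)=-1.2952;  ψ=arccos(-0.5623)=2.1679;  θ3=γ+ψ≈0.8728

θ₁ = 0.6981, θ₂ = 0.6980, θ₃ = 0.8728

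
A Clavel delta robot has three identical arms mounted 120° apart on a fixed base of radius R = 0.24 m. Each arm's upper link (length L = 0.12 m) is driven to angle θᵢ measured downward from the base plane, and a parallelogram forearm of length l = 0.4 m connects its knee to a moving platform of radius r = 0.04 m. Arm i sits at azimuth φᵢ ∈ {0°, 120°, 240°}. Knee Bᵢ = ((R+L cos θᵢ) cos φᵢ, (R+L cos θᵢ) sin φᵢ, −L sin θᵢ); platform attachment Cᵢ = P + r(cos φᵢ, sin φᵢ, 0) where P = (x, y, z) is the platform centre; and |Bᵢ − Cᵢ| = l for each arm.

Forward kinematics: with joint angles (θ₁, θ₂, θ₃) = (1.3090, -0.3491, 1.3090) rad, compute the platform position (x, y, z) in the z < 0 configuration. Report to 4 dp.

centre 1 = (0.2311·cos0.0°, 0.2311·sin0.0°, -0.1159) = (0.2311, 0.0000, -0.1159)
arm 2 at φ=120.0°: e+L cos θ2 = 0.3128;  centre 2 = (-0.1564, 0.2709, 0.0410)
centre 3 = (0.2311·cos240.0°, 0.2311·sin240.0°, -0.1159) = (-0.1155, -0.2001, -0.1159)
eliminate P² terms by subtracting sphere 1 from 2 and 3
linear system: -0.7749x+0.5417y = 0.0327−0.3139z; -0.6932x+-0.4002y = 0.0000−0.0000z
det = 0.6856;  x = -0.0191+0.1832z,  y = 0.0330+-0.3174z
sphere 1 gives Az²+Bz+C=0 with A=1.1343, B=0.1192, C=-0.0829;  B²−4AC=0.3904;  roots -0.3279, 0.2229;  negative root z = -0.3279
x = -0.0792, y = 0.1371

(-0.0792, 0.1371, -0.3279)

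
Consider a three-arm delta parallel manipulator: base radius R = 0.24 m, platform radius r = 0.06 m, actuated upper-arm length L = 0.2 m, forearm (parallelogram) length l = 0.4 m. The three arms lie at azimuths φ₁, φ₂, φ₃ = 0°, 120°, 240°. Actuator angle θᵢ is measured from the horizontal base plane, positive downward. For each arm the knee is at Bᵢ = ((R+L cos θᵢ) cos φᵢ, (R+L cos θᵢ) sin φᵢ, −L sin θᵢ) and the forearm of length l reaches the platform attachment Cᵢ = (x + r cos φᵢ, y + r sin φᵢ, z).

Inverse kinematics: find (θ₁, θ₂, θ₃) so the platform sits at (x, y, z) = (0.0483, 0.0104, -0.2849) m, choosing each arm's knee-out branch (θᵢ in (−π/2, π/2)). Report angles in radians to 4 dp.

θ₁ = 0.2619, θ₂ = 0.6111, θ₃ = 0.6982

rotate P by −φ1: (0.0483, 0.0104, -0.2849)
  e−x'=0.1317;  (l²−L²−(e−x')²−y'²−z²)/2L = 0.0534
  √(A²+B²)=0.3139;  θ1 = -1.1378+1.3997 ≈ 0.2619
rotate P by −φ2: (-0.0151, -0.0470, -0.2849)
  A=0.1951, B=-0.2849, C=(l²−L²−A²−y'²−z²)/(2L)=-0.0037
  √(A²+B²)=0.3453;  θ2 = -0.9702+1.5814 ≈ 0.6111
φ3=240.0° → target in arm frame (-0.0332, 0.0366)
  A=0.2132, B=-0.2849, C=(l²−L²−A²−y'²−z²)/(2L)=-0.0199
  √(A²+B²)=0.3558;  θ3 = -0.9285+1.6267 ≈ 0.6982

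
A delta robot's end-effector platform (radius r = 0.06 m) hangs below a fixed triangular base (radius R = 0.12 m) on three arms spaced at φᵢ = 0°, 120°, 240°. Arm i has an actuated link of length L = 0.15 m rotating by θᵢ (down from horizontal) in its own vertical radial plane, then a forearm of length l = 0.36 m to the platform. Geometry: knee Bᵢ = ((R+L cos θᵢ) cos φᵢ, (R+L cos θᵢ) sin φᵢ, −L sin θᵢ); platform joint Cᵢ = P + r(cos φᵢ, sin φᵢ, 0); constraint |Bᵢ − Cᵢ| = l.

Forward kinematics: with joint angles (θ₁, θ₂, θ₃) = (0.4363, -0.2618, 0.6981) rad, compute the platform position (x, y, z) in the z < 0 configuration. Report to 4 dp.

arm 1 at φ=0.0°: (R−r)+L cos θ1 = 0.1959;  S1 = (0.1959, 0.0000, -0.0634)
φ2=120.0°: virtual centre (-0.1024, 0.1774, 0.0388), radius l
S3 = (0.1749·cos240.0°, 0.1749·sin240.0°, -0.0964) = (-0.0875, -0.1515, -0.0964)
|S₂|²−|S₁|² = 0.0011;  |S₃|²−|S₁|² = -0.0025
linear system: -0.5968x+0.3549y = 0.0011−0.2044z; -0.5668x+-0.3030y = -0.0025−-0.0661z
det = 0.3819;  x = 0.0015+0.1008z,  y = 0.0055+-0.4066z
into |P−S₁|² = l²: 1.1755z² + 0.0831z + -0.0877 = 0;  Δ = 0.4194;  z = -0.3108 or 0.2401 → z<0 root = -0.3108
x = -0.0298, y = 0.1319

(-0.0298, 0.1319, -0.3108)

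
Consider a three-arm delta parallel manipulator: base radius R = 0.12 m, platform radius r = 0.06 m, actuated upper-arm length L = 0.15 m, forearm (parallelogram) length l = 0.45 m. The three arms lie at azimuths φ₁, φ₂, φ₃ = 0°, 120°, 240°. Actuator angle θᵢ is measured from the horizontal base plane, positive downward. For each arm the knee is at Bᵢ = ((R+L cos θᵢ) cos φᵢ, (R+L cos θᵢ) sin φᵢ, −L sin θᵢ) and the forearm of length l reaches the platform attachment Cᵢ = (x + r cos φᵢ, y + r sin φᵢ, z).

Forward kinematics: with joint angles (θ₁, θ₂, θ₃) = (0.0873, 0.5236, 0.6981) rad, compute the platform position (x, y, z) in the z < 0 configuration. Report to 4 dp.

(0.1153, 0.0362, -0.4516)

centre 1 = (0.2094·cos0.0°, 0.2094·sin0.0°, -0.0131) = (0.2094, 0.0000, -0.0131)
φ2=120.0°: virtual centre (-0.0950, 0.1645, -0.0750), radius l
φ3=240.0°: virtual centre (-0.0875, -0.1515, -0.0964), radius l
subtract pairs → two planes through P
[-0.6088 0.3289 -0.1238]·P = -0.0023;  [-0.5938 -0.3030 -0.1667]·P = -0.0041
Cramer: x(z) = 0.0055-0.2432z;  y(z) = 0.0030-0.0736z
quadratic in z: (1.0645)z²+(0.1249)z+(-0.1607)=0, √Δ=0.8366 → z ∈ {-0.4516, 0.3343}; z = -0.4516 (taking z<0)
x = 0.1153, y = 0.0362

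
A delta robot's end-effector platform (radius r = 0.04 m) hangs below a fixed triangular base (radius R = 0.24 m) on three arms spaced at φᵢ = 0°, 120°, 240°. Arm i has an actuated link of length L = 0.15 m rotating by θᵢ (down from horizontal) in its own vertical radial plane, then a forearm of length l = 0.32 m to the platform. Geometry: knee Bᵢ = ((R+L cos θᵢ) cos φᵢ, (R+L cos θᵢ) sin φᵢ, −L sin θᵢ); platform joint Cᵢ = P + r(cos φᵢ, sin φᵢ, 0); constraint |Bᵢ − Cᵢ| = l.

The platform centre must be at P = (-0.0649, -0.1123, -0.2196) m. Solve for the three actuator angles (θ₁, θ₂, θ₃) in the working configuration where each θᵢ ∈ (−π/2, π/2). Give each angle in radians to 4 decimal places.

rotate P by −φ1: (-0.0649, -0.1123, -0.2196)
  e−x'=0.2649;  (l²−L²−(e−x')²−y'²−z²)/2L = -0.1704
  θ1 = atan2(B,A) + arccos(C/0.3441) = 1.3966
φ2=120.0° → target in arm frame (-0.0648, 0.1124)
  A cos θ + B sin θ = C:  0.2648·cos θ + -0.2196·sin θ = -0.1702
  √(A²+B²)=0.3440;  θ2 = -0.6923+2.0884 ≈ 1.3961
rotate P by −φ3: (0.1297, -0.0001, -0.2196)
  A cos θ + B sin θ = C:  0.0703·cos θ + -0.2196·sin θ = 0.0891
  γ=atan2(-0.2196,0.0703)=-1.2610;  ψ=arccos(0.3865)=1.1740;  θ3=γ+ψ≈-0.0870

θ₁ = 1.3966, θ₂ = 1.3961, θ₃ = -0.0870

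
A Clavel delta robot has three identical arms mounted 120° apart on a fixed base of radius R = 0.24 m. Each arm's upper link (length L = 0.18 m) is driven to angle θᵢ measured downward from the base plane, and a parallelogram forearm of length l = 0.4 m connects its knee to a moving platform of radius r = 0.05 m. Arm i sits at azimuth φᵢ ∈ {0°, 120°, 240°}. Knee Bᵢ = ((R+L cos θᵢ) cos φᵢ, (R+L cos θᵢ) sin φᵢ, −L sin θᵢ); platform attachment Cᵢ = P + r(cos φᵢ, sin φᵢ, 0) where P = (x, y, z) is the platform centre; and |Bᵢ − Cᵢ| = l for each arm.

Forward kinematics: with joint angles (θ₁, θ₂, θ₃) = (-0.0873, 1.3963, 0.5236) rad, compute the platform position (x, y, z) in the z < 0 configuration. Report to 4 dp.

(0.1259, -0.1140, -0.2805)

arm 1 at φ=0.0°: e+L cos θ1 = 0.3693;  O1 = (0.3693, 0.0000, 0.0157)
φ2=120.0°: virtual centre (-0.1106, 0.1916, -0.1773), radius l
φ3=240.0°: virtual centre (-0.1729, -0.2995, -0.0900), radius l
eliminate P² terms by subtracting sphere 1 from 2 and 3
linear system: -0.9599x+0.3832y = -0.0563−-0.3859z; -1.0845x+-0.5991y = -0.0089−-0.2114z
det = 0.9907;  x = 0.0375+-0.3152z,  y = -0.0530+0.2177z
into |P−O₁|² = l²: 1.1467z² + 0.1547z + -0.0468 = 0;  Δ = 0.2387;  z = -0.2805 or 0.1456 → z<0 root = -0.2805
x = 0.1259, y = -0.1140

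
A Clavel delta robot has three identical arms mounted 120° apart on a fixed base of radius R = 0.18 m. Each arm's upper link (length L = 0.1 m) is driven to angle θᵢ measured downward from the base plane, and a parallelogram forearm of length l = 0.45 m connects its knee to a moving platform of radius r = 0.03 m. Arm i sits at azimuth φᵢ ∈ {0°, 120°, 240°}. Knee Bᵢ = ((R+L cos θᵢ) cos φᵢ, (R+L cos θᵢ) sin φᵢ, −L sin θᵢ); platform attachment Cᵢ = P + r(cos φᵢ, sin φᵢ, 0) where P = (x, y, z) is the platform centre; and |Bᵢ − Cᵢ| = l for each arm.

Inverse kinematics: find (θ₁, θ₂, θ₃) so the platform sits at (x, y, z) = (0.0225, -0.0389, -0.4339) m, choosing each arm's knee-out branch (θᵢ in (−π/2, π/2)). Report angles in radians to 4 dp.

θ₁ = 0.4360, θ₂ = 0.7851, θ₃ = 0.4364

φ1=0.0° → target in arm frame (0.0225, -0.0389)
  A cos θ + B sin θ = C:  0.1275·cos θ + -0.4339·sin θ = -0.0677
  √(A²+B²)=0.4522;  θ1 = -1.2850+1.7210 ≈ 0.4360
rotate P by −φ2: (-0.0449, 0.0000, -0.4339)
  A=0.1949, B=-0.4339, C=(l²−L²−A²−y'²−z²)/(2L)=-0.1689
  √(A²+B²)=0.4757;  θ2 = -1.1485+1.9337 ≈ 0.7851
φ3=240.0° → target in arm frame (0.0224, 0.0389)
  e−x'=0.1276;  (l²−L²−(e−x')²−y'²−z²)/2L = -0.0678
  γ=atan2(-0.4339,0.1276)=-1.2849;  ψ=arccos(-0.1499)=1.7212;  θ3=γ+ψ≈0.4364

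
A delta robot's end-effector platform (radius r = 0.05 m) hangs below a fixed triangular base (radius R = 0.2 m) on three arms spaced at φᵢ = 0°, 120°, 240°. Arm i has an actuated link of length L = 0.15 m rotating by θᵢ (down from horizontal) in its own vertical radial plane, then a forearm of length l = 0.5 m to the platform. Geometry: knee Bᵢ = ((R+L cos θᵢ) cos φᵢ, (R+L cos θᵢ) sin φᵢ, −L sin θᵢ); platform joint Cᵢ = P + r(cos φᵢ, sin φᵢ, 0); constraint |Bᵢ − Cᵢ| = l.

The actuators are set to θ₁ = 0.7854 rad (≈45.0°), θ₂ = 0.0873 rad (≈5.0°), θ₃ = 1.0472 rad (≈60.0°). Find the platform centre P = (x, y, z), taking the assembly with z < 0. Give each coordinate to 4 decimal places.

(-0.0336, 0.1469, -0.4862)

φ1=0.0°: virtual centre (0.2561, 0.0000, -0.1061), radius l
S2 = (0.2994·cos120.0°, 0.2994·sin120.0°, -0.0131) = (-0.1497, 0.2593, -0.0131)
S3 = (0.2250·cos240.0°, 0.2250·sin240.0°, -0.1299) = (-0.1125, -0.1949, -0.1299)
subtract pairs → two planes through P
[-0.8116 0.5186 0.1860]·P = 0.0130;  [-0.7371 -0.3897 -0.0477]·P = -0.0093
det = 0.6986;  x = -0.0003+0.0684z,  y = 0.0246+-0.2516z
into |P−S₁|² = l²: 1.0680z² + 0.1647z + -0.1724 = 0;  Δ = 0.7636;  z = -0.4862 or 0.3320 → z<0 root = -0.4862
x = -0.0336, y = 0.1469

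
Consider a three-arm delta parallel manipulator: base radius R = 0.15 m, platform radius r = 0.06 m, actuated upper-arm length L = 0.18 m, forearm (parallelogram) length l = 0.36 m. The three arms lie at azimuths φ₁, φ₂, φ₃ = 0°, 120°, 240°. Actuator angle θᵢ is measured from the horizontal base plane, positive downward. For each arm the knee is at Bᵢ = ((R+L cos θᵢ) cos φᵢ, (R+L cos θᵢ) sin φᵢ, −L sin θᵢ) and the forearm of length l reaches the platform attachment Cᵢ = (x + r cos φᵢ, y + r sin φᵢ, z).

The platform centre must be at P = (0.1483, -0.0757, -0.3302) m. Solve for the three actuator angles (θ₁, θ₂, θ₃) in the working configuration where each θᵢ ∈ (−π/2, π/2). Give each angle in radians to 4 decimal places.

θ₁ = -0.0002, θ₂ = 1.1346, θ₃ = 0.6980

rotate P by −φ1: (0.1483, -0.0757, -0.3302)
  A cos θ + B sin θ = C:  -0.0583·cos θ + -0.3302·sin θ = -0.0582
  θ1 = atan2(B,A) + arccos(C/0.3353) = -0.0002
arm 2 (φ=120.0°): x'=-0.1397, y'=-0.0906
  A=0.2297, B=-0.3302, C=(l²−L²−A²−y'²−z²)/(2L)=-0.2022
  θ2 = atan2(B,A) + arccos(C/0.4022) = 1.1346
rotate P by −φ3: (-0.0086, 0.1663, -0.3302)
  e−x'=0.0986;  (l²−L²−(e−x')²−y'²−z²)/2L = -0.1367
  θ3 = atan2(B,A) + arccos(C/0.3446) = 0.6980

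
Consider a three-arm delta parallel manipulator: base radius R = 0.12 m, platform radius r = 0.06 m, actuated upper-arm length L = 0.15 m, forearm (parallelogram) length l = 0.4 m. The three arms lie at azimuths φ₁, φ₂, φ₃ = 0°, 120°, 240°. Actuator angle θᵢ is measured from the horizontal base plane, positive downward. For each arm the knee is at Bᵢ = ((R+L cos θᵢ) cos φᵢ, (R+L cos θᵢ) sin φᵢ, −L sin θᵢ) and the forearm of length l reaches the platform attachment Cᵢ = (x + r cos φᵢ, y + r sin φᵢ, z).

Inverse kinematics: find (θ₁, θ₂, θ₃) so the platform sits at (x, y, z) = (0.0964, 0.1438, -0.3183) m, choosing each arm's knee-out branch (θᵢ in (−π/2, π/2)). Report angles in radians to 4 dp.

rotate P by −φ1: (0.0964, 0.1438, -0.3183)
  A=-0.0364, B=-0.3183, C=(l²−L²−A²−y'²−z²)/(2L)=0.0473
  γ=atan2(-0.3183,-0.0364)=-1.6847;  ψ=arccos(0.1476)=1.4227;  θ1=γ+ψ≈-0.2620
arm 2 (φ=120.0°): x'=0.0763, y'=-0.1554
  A=-0.0163, B=-0.3183, C=(l²−L²−A²−y'²−z²)/(2L)=0.0392
  √(A²+B²)=0.3187;  θ2 = -1.6221+1.4473 ≈ -0.1747
rotate P by −φ3: (-0.1727, 0.0116, -0.3183)
  A cos θ + B sin θ = C:  0.2327·cos θ + -0.3183·sin θ = -0.0604
  γ=atan2(-0.3183,0.2327)=-0.9394;  ψ=arccos(-0.1531)=1.7245;  θ3=γ+ψ≈0.7851

θ₁ = -0.2620, θ₂ = -0.1747, θ₃ = 0.7851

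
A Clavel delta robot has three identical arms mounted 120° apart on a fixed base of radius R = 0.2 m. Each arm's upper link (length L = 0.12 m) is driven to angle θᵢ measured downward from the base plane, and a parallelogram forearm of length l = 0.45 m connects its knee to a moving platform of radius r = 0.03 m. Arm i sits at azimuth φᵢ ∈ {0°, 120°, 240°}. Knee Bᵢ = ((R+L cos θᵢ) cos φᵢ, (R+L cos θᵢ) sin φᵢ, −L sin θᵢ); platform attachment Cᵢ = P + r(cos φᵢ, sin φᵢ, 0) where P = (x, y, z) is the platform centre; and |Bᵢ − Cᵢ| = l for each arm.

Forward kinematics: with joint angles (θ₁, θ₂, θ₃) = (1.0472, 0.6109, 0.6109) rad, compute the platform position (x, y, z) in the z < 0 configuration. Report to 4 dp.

(-0.0610, 0.0000, -0.4472)

φ1=0.0°: virtual centre (0.2300, 0.0000, -0.1039), radius l
O2 = (0.2683·cos120.0°, 0.2683·sin120.0°, -0.0688) = (-0.1341, 0.2324, -0.0688)
φ3=240.0°: virtual centre (-0.1341, -0.2324, -0.0688), radius l
|O₂|²−|O₁|² = 0.0130;  |O₃|²−|O₁|² = 0.0130
[-0.7283 0.4647 0.0702]·P = 0.0130;  [-0.7283 -0.4647 0.0702]·P = 0.0130
det = 0.6769;  x = -0.0179+0.0964z,  y = 0.0000+0.0000z
quadratic in z: (1.0093)z²+(0.1601)z+(-0.1303)=0, √Δ=0.7426 → z ∈ {-0.4472, 0.2886}; z = -0.4472 (taking z<0)
x = -0.0610, y = 0.0000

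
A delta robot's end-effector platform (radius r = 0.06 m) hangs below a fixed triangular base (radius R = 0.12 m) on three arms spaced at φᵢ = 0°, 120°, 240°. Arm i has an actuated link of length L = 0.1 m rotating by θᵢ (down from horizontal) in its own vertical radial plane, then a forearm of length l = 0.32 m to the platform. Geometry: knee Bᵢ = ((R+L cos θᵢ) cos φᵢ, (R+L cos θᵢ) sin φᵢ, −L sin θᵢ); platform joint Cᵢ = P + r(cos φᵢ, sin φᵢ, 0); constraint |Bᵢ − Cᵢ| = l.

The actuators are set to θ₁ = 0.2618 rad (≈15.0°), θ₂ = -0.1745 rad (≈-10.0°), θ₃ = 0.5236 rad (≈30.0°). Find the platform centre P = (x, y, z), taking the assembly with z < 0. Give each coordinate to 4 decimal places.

arm 1 at φ=0.0°: e+L cos θ1 = 0.1566;  O1 = (0.1566, 0.0000, -0.0259)
arm 2 at φ=120.0°: e+L cos θ2 = 0.1585;  O2 = (-0.0792, 0.1372, 0.0174)
O3 = (0.1466·cos240.0°, 0.1466·sin240.0°, -0.0500) = (-0.0733, -0.1270, -0.0500)
subtract pairs → two planes through P
[-0.4717 0.2745 0.0865]·P = 0.0002;  [-0.4598 -0.2539 -0.0482]·P = -0.0012
Cramer: x(z) = 0.0011+0.0355z;  y(z) = 0.0027-0.2542z
quadratic in z: (1.0659)z²+(0.0394)z+(-0.0775)=0, √Δ=0.5763 → z ∈ {-0.2888, 0.2519}; z = -0.2888 (taking z<0)
x = -0.0091, y = 0.0761

(-0.0091, 0.0761, -0.2888)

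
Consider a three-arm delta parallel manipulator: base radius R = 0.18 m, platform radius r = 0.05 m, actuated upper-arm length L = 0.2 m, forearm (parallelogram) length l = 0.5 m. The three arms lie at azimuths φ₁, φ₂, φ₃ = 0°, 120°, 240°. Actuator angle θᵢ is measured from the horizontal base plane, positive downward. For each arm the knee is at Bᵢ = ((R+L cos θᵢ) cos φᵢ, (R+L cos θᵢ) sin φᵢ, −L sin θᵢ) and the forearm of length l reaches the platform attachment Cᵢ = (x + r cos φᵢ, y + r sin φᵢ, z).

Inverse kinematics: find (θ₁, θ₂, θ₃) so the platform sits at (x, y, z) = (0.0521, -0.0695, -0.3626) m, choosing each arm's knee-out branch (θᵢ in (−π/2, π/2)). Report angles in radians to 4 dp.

θ₁ = -0.2617, θ₂ = 0.3492, θ₃ = -0.1746

rotate P by −φ1: (0.0521, -0.0695, -0.3626)
  A=0.0779, B=-0.3626, C=(l²−L²−A²−y'²−z²)/(2L)=0.1691
  γ=atan2(-0.3626,0.0779)=-1.3592;  ψ=arccos(0.4558)=1.0975;  θ1=γ+ψ≈-0.2617
rotate P by −φ2: (-0.0862, -0.0104, -0.3626)
  A=0.2162, B=-0.3626, C=(l²−L²−A²−y'²−z²)/(2L)=0.0791
  θ2 = atan2(B,A) + arccos(C/0.4222) = 0.3492
φ3=240.0° → target in arm frame (0.0341, 0.0799)
  A=0.0959, B=-0.3626, C=(l²−L²−A²−y'²−z²)/(2L)=0.1574
  θ3 = atan2(B,A) + arccos(C/0.3751) = -0.1746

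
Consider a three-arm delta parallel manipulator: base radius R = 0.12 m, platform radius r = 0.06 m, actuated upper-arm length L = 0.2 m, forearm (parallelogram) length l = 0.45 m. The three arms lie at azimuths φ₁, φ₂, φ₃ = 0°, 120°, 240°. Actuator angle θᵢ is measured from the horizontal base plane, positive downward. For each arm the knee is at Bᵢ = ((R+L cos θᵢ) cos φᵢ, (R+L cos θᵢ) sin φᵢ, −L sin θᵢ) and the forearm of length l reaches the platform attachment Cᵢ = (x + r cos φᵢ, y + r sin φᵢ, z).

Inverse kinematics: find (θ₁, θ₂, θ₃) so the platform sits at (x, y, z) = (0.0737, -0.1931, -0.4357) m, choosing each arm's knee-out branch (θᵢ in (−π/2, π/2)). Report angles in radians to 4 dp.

θ₁ = 0.3494, θ₂ = 1.0474, θ₃ = 0.1747

φ1=0.0° → target in arm frame (0.0737, -0.1931)
  A=-0.0137, B=-0.4357, C=(l²−L²−A²−y'²−z²)/(2L)=-0.1620
  γ=atan2(-0.4357,-0.0137)=-1.6022;  ψ=arccos(-0.3717)=1.9516;  θ1=γ+ψ≈0.3494
φ2=120.0° → target in arm frame (-0.2041, 0.0327)
  A=0.2641, B=-0.4357, C=(l²−L²−A²−y'²−z²)/(2L)=-0.2454
  θ2 = atan2(B,A) + arccos(C/0.5095) = 1.0474
rotate P by −φ3: (0.1304, 0.1604, -0.4357)
  A=-0.0704, B=-0.4357, C=(l²−L²−A²−y'²−z²)/(2L)=-0.1450
  θ3 = atan2(B,A) + arccos(C/0.4413) = 0.1747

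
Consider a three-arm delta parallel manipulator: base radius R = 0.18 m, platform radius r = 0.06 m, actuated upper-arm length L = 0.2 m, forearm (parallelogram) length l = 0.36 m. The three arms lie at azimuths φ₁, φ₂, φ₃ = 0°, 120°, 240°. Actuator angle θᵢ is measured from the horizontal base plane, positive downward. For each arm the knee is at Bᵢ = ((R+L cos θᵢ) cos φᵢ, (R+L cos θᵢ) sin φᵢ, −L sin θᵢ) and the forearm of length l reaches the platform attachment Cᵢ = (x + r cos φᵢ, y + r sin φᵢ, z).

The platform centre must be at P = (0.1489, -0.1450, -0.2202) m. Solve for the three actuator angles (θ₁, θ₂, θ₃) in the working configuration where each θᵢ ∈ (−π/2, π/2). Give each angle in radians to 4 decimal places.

θ₁ = -0.3489, θ₂ = 1.3961, θ₃ = 0.3488

arm 1 (φ=0.0°): x'=0.1489, y'=-0.1450
  A=-0.0289, B=-0.2202, C=(l²−L²−A²−y'²−z²)/(2L)=0.0481
  √(A²+B²)=0.2221;  θ1 = -1.7013+1.3524 ≈ -0.3489
arm 2 (φ=120.0°): x'=-0.2000, y'=-0.0565
  A cos θ + B sin θ = C:  0.3200·cos θ + -0.2202·sin θ = -0.1612
  θ2 = atan2(B,A) + arccos(C/0.3885) = 1.3961
φ3=240.0° → target in arm frame (0.0511, 0.2015)
  e−x'=0.0689;  (l²−L²−(e−x')²−y'²−z²)/2L = -0.0105
  θ3 = atan2(B,A) + arccos(C/0.2307) = 0.3488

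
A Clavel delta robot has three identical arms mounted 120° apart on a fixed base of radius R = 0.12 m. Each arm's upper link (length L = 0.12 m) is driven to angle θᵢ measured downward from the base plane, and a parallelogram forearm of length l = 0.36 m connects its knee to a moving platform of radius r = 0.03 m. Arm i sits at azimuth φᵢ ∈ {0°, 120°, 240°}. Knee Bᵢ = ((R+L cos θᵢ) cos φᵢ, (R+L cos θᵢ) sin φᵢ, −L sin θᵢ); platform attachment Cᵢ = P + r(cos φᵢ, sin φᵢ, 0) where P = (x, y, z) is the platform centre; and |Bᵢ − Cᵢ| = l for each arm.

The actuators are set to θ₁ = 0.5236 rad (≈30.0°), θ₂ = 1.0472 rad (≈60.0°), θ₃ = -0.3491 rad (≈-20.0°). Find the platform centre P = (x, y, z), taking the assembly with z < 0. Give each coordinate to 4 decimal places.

(-0.0125, -0.1604, -0.3075)

O1 = (0.1939·cos0.0°, 0.1939·sin0.0°, -0.0600) = (0.1939, 0.0000, -0.0600)
arm 2 at φ=120.0°: ρ2 = 0.1500;  O2 = (-0.0750, 0.1299, -0.1039)
O3 = (0.2028·cos240.0°, 0.2028·sin240.0°, 0.0410) = (-0.1014, -0.1756, 0.0410)
subtract pairs → two planes through P
linear system: -0.5378x+0.2598y = -0.0079−-0.0878z; -0.5906x+-0.3512y = 0.0016−0.2021z
Cramer: x(z) = 0.0069+0.0633z;  y(z) = -0.0161+0.4691z
into |P−O₁|² = l²: 1.2240z² + 0.0812z + -0.0908 = 0;  Δ = 0.4510;  z = -0.3075 or 0.2412 → z<0 root = -0.3075
x = -0.0125, y = -0.1604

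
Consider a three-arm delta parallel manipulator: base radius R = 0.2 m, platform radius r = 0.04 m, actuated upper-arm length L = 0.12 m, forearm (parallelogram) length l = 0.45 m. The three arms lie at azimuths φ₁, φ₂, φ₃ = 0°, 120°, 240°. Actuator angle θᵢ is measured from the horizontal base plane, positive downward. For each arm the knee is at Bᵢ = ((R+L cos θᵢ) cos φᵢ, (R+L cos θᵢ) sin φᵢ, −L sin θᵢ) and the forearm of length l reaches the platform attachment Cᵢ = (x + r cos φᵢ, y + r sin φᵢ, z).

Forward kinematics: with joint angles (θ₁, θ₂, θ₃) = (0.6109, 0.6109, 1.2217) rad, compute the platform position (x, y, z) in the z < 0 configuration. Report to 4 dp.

arm 1 at φ=0.0°: ρ1 = 0.2583;  S1 = (0.2583, 0.0000, -0.0688)
φ2=120.0°: virtual centre (-0.1291, 0.2237, -0.0688), radius l
S3 = (0.2010·cos240.0°, 0.2010·sin240.0°, -0.1128) = (-0.1005, -0.1741, -0.1128)
|S₂|²−|S₁|² = 0.0000;  |S₃|²−|S₁|² = -0.0183
[-0.7749 0.4474 0.0000]·P = 0.0000;  [-0.7176 -0.3482 -0.0879]·P = -0.0183
det = 0.5909;  x = 0.0139+-0.0665z,  y = 0.0240+-0.1152z
quadratic in z: (1.0177)z²+(0.1646)z+(-0.1374)=0, √Δ=0.7659 → z ∈ {-0.4572, 0.2954}; z = -0.4572 (taking z<0)
x = 0.0443, y = 0.0767

(0.0443, 0.0767, -0.4572)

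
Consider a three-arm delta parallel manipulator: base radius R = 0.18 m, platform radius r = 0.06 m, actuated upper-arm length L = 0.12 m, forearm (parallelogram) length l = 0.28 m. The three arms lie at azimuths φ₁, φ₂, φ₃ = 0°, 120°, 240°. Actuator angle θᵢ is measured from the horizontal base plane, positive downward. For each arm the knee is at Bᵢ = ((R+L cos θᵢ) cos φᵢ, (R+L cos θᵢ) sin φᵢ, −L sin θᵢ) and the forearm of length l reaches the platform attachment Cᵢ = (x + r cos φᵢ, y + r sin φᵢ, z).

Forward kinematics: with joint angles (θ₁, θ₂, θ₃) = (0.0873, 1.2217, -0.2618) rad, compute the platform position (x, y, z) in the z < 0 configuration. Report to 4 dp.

(0.0405, -0.1047, -0.1772)

O1 = (0.2395·cos0.0°, 0.2395·sin0.0°, -0.0105) = (0.2395, 0.0000, -0.0105)
φ2=120.0°: virtual centre (-0.0805, 0.1395, -0.1128), radius l
φ3=240.0°: virtual centre (-0.1180, -0.2043, 0.0311), radius l
subtract pairs → two planes through P
[-0.6401 0.2789 -0.2046]·P = -0.0188;  [-0.7150 -0.4086 0.0830]·P = -0.0009
det = 0.4610;  x = 0.0172+-0.1311z,  y = -0.0280+0.4326z
into |P−O₁|² = l²: 1.2044z² + 0.0550z + -0.0281 = 0;  Δ = 0.1383;  z = -0.1772 or 0.1316 → z<0 root = -0.1772
x = 0.0405, y = -0.1047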